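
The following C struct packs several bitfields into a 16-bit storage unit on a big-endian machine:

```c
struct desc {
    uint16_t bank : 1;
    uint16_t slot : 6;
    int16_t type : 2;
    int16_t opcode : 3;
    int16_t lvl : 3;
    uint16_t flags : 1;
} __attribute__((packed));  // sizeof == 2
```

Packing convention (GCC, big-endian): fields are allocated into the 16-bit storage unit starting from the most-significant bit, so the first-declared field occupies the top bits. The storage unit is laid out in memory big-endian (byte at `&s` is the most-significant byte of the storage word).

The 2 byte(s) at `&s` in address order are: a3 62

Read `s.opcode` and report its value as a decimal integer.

-2

[0]=0xa3 [1]=0x62 (big-endian) → word 0xa362
bank:1 @ bit 15 → (0xa362>>15)&0x1 = 0x1
slot:6 @ bit 9 → (0xa362>>9)&0x3f = 0x11
type:2 @ bit 7 → (0xa362>>7)&0x3 = 0x2
opcode:3 @ bit 4 → (0xa362>>4)&0x7 = 0x6  ←
lvl:3 @ bit 1 → (0xa362>>1)&0x7 = 0x1
flags:1 @ bit 0 → (0xa362>>0)&0x1 = 0x0
opcode signed 3b, MSB=1: 6 - 8 = -2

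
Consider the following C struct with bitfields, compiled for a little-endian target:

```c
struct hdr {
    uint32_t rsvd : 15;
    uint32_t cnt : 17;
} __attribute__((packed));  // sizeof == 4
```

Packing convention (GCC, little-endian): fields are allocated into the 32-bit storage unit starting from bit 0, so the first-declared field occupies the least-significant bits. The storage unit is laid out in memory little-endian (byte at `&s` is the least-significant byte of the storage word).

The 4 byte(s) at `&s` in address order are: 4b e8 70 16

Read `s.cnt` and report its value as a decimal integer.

[0]=0x4b [1]=0xe8 [2]=0x70 [3]=0x16 (little-endian) → word 0x1670e84b
rsvd [0+:15] = (word>>0) & 0x7fff = 26699
cnt [15+:17] = (word>>15) & 0x1ffff = 11489  ←

11489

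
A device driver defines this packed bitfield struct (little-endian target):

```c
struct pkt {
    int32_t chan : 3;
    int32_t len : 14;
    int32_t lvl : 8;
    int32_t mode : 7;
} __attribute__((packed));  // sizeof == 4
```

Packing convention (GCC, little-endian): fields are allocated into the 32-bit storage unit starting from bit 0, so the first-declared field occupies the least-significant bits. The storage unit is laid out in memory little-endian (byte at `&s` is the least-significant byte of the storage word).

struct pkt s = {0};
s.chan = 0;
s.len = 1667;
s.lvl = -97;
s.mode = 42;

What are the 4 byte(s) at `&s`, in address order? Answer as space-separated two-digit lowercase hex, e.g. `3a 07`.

18 34 3e 55

chan:3 = 0 → 0x0 << 0 → word 0x00000000
len:14 = 1667 → 0x683 << 3 → word 0x00003418
lvl:8 = -97 → 0x9f << 17 → word 0x013e3418
mode:7 = 42 → 0x2a << 25 → word 0x553e3418
word = 0x553e3418 → little-endian bytes:
  [0]=0x18  [1]=0x34  [2]=0x3e  [3]=0x55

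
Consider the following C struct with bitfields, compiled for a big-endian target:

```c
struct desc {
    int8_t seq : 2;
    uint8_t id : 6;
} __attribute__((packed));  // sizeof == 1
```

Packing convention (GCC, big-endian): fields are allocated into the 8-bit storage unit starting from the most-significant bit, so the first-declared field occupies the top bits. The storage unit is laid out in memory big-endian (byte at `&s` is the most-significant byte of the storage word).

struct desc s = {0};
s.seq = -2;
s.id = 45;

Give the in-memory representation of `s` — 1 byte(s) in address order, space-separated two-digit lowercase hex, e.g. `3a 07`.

[6+:2] seq=-2 & 0x3 = 0x2; word=0x80
[0+:6] id=45 & 0x3f = 0x2d; word=0xad
word = 0xad → big-endian bytes:
  [0]=0xad

ad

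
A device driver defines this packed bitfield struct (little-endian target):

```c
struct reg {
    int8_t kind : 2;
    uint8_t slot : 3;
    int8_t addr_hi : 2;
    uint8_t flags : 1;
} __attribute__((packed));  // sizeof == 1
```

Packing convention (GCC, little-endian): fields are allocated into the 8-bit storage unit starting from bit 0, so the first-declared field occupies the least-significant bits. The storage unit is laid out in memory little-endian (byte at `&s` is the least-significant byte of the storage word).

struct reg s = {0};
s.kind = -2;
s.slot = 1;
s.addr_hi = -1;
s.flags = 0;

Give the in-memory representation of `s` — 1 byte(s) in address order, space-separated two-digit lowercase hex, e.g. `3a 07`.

kind:2 = -2 → 0x2 << 0 → word 0x02
slot:3 = 1 → 0x1 << 2 → word 0x06
addr_hi:2 = -1 → 0x3 << 5 → word 0x66
flags:1 = 0 → 0x0 << 7 → word 0x66
word = 0x66 → little-endian bytes:
  [0]=0x66

66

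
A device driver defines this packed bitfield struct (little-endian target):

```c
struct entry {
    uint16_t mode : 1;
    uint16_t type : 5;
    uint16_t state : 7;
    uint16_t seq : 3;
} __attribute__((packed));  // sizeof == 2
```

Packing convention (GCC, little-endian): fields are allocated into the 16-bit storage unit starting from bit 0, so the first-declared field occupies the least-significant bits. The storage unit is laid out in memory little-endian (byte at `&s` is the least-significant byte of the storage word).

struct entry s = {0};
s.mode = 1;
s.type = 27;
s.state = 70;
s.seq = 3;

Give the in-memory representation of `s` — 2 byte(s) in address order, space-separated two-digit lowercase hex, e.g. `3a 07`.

b7 71

mode (1b) val=1 bits=0x1 at bit 0: 0x0001
type (5b) val=27 bits=0x1b at bit 1: 0x0037
state (7b) val=70 bits=0x46 at bit 6: 0x11b7
seq (3b) val=3 bits=0x3 at bit 13: 0x71b7
word = 0x71b7 → little-endian bytes:
  [0]=0xb7  [1]=0x71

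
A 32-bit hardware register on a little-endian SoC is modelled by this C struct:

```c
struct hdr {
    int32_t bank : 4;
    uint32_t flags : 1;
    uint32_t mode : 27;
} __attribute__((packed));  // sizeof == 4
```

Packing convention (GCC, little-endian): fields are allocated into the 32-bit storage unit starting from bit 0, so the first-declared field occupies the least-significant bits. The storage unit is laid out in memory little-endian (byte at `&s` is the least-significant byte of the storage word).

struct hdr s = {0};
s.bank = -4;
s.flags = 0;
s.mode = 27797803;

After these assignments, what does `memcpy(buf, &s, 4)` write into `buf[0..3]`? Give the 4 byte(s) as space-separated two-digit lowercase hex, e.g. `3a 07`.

bank:4 = -4 → 0xc << 0 → word 0x0000000c
flags:1 = 0 → 0x0 << 4 → word 0x0000000c
mode:27 = 27797803 → 0x1a8292b << 5 → word 0x3505256c
word = 0x3505256c → little-endian bytes:
  [0]=0x6c  [1]=0x25  [2]=0x05  [3]=0x35

6c 25 05 35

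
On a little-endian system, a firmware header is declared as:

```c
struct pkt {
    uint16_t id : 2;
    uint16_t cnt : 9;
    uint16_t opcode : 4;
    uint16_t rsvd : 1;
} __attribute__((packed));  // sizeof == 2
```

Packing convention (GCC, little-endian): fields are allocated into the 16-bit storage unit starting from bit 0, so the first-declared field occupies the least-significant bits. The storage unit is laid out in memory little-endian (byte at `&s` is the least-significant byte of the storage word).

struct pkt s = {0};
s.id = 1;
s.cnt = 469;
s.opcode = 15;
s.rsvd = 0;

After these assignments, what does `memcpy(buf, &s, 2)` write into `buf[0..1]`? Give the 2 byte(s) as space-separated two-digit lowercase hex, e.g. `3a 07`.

55 7f

id:2 = 1 → 0x1 << 0 → word 0x0001
cnt:9 = 469 → 0x1d5 << 2 → word 0x0755
opcode:4 = 15 → 0xf << 11 → word 0x7f55
rsvd:1 = 0 → 0x0 << 15 → word 0x7f55
word = 0x7f55 → little-endian bytes:
  [0]=0x55  [1]=0x7f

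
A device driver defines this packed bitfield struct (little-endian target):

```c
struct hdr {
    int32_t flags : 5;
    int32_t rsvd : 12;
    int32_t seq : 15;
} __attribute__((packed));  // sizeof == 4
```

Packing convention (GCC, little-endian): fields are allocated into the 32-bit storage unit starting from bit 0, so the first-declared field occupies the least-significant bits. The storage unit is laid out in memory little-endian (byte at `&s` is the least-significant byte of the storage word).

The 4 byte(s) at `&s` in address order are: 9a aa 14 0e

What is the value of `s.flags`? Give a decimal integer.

-6

[0]=0x9a [1]=0xaa [2]=0x14 [3]=0x0e (little-endian) → word 0x0e14aa9a
flags:5 @ bit 0 → (0x0e14aa9a>>0)&0x1f = 0x1a  ←
rsvd:12 @ bit 5 → (0x0e14aa9a>>5)&0xfff = 0x554
seq:15 @ bit 17 → (0x0e14aa9a>>17)&0x7fff = 0x70a
flags signed 5b, MSB=1: 26 - 32 = -6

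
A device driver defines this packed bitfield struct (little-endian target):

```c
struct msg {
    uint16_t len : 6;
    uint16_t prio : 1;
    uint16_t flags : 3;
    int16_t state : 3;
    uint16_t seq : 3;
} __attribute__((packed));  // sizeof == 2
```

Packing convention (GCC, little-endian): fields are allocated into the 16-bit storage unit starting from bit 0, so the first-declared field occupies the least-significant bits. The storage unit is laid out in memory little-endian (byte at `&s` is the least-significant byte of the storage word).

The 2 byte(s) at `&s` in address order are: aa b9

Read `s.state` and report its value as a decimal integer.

-2

[0]=0xaa [1]=0xb9 (little-endian) → word 0xb9aa
len:6 @ bit 0 → (0xb9aa>>0)&0x3f = 0x2a
prio:1 @ bit 6 → (0xb9aa>>6)&0x1 = 0x0
flags:3 @ bit 7 → (0xb9aa>>7)&0x7 = 0x3
state:3 @ bit 10 → (0xb9aa>>10)&0x7 = 0x6  ←
seq:3 @ bit 13 → (0xb9aa>>13)&0x7 = 0x5
state signed 3b, MSB=1: 6 - 8 = -2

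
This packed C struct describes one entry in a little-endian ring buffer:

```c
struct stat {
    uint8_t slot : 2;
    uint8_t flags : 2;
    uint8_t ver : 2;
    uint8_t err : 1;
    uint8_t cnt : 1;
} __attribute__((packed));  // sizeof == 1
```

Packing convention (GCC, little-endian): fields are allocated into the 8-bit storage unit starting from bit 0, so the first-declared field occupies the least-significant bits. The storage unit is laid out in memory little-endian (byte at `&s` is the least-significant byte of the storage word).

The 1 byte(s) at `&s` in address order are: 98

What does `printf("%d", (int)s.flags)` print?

[0]=0x98 (little-endian) → word 0x98
slot [0+:2] = (word>>0) & 0x3 = 0
flags [2+:2] = (word>>2) & 0x3 = 2  ←
ver [4+:2] = (word>>4) & 0x3 = 1
err [6+:1] = (word>>6) & 0x1 = 0
cnt [7+:1] = (word>>7) & 0x1 = 1

2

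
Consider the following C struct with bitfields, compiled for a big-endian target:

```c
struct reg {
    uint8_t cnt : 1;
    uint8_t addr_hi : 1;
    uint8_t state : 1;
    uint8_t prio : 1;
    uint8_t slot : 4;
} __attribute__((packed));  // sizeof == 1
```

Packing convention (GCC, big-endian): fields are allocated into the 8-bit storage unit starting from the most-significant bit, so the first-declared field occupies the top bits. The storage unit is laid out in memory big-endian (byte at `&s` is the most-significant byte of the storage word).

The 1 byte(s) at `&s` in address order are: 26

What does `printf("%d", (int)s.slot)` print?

6

[0]=0x26 (big-endian) → word 0x26
cnt:1 @ bit 7 → (0x26>>7)&0x1 = 0x0
addr_hi:1 @ bit 6 → (0x26>>6)&0x1 = 0x0
state:1 @ bit 5 → (0x26>>5)&0x1 = 0x1
prio:1 @ bit 4 → (0x26>>4)&0x1 = 0x0
slot:4 @ bit 0 → (0x26>>0)&0xf = 0x6  ←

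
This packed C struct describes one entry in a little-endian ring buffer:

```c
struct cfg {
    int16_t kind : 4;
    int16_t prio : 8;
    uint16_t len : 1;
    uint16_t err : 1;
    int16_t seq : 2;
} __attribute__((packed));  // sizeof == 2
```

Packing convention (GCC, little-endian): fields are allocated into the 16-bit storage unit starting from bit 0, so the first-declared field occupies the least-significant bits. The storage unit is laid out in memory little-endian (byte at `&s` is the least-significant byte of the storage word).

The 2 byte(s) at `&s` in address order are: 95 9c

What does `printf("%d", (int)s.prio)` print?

[0]=0x95 [1]=0x9c (little-endian) → word 0x9c95
kind [0+:4] = (word>>0) & 0xf = 5
prio [4+:8] = (word>>4) & 0xff = 201  ←
len [12+:1] = (word>>12) & 0x1 = 1
err [13+:1] = (word>>13) & 0x1 = 0
seq [14+:2] = (word>>14) & 0x3 = 2
prio signed 8b, MSB=1: 201 - 256 = -55

-55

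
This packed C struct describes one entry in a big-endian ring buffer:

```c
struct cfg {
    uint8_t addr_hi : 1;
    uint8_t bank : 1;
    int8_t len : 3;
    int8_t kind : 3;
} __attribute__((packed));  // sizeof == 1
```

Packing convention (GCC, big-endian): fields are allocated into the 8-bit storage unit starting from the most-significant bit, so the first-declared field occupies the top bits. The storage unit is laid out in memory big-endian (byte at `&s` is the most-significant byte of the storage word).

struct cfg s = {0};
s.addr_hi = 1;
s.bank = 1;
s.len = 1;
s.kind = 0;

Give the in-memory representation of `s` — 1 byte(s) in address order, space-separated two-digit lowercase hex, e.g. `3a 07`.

c8

[7+:1] addr_hi=1 & 0x1 = 0x1; word=0x80
[6+:1] bank=1 & 0x1 = 0x1; word=0xc0
[3+:3] len=1 & 0x7 = 0x1; word=0xc8
[0+:3] kind=0 & 0x7 = 0x0; word=0xc8
word = 0xc8 → big-endian bytes:
  [0]=0xc8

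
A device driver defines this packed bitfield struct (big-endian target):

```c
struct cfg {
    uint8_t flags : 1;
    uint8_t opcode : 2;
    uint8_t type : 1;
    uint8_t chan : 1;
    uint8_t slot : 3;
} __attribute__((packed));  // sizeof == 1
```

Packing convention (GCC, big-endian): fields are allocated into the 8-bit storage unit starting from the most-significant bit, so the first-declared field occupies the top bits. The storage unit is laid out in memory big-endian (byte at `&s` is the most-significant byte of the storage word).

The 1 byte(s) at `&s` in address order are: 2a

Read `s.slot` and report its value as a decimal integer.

2

[0]=0x2a (big-endian) → word 0x2a
flags:1 @ bit 7 → (0x2a>>7)&0x1 = 0x0
opcode:2 @ bit 5 → (0x2a>>5)&0x3 = 0x1
type:1 @ bit 4 → (0x2a>>4)&0x1 = 0x0
chan:1 @ bit 3 → (0x2a>>3)&0x1 = 0x1
slot:3 @ bit 0 → (0x2a>>0)&0x7 = 0x2  ←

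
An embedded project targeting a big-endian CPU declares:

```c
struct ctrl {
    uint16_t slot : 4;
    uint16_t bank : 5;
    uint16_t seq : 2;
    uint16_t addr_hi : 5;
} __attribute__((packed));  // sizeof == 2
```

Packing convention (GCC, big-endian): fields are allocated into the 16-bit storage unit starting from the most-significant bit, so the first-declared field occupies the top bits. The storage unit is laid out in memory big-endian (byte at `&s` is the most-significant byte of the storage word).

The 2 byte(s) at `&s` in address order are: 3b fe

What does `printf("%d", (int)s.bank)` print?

[0]=0x3b [1]=0xfe (big-endian) → word 0x3bfe
slot [12+:4] = (word>>12) & 0xf = 3
bank [7+:5] = (word>>7) & 0x1f = 23  ←
seq [5+:2] = (word>>5) & 0x3 = 3
addr_hi [0+:5] = (word>>0) & 0x1f = 30

23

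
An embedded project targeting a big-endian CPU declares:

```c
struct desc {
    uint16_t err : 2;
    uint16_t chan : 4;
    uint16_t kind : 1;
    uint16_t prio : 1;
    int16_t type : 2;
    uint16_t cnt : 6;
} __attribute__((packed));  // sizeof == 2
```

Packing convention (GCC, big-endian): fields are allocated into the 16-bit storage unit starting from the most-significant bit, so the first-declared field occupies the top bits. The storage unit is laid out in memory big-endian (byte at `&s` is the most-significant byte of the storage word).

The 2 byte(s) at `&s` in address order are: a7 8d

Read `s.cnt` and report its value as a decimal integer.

13

[0]=0xa7 [1]=0x8d (big-endian) → word 0xa78d
err [14+:2] = (word>>14) & 0x3 = 2
chan [10+:4] = (word>>10) & 0xf = 9
kind [9+:1] = (word>>9) & 0x1 = 1
prio [8+:1] = (word>>8) & 0x1 = 1
type [6+:2] = (word>>6) & 0x3 = 2
cnt [0+:6] = (word>>0) & 0x3f = 13  ←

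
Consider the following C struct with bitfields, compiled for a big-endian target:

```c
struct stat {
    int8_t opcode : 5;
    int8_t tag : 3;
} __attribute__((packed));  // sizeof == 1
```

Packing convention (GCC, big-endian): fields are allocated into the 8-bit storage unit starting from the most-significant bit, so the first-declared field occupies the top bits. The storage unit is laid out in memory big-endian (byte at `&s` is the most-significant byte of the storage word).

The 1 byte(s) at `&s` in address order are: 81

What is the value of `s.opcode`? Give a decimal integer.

-16

[0]=0x81 (big-endian) → word 0x81
opcode:5 @ bit 3 → (0x81>>3)&0x1f = 0x10  ←
tag:3 @ bit 0 → (0x81>>0)&0x7 = 0x1
opcode signed 5b, MSB=1: 16 - 32 = -16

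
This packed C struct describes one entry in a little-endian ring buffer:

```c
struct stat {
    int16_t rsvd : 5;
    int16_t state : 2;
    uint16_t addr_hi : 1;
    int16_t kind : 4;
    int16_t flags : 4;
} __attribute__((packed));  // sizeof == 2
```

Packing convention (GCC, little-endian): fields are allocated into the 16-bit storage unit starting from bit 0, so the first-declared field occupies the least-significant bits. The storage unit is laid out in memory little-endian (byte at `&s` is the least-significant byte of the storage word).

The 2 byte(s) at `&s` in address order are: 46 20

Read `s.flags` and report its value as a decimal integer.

2

[0]=0x46 [1]=0x20 (little-endian) → word 0x2046
rsvd [0+:5] = (word>>0) & 0x1f = 6
state [5+:2] = (word>>5) & 0x3 = 2
addr_hi [7+:1] = (word>>7) & 0x1 = 0
kind [8+:4] = (word>>8) & 0xf = 0
flags [12+:4] = (word>>12) & 0xf = 2  ←
flags signed 4b, MSB=0: value = 2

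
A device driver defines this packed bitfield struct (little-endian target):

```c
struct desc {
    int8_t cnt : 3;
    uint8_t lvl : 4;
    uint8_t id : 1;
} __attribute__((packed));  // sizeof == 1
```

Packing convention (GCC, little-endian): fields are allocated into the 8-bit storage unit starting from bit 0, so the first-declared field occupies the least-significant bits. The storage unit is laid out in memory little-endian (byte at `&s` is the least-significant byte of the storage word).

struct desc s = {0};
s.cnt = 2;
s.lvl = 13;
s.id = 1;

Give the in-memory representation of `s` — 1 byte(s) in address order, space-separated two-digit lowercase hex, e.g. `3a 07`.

cnt:3 = 2 → 0x2 << 0 → word 0x02
lvl:4 = 13 → 0xd << 3 → word 0x6a
id:1 = 1 → 0x1 << 7 → word 0xea
word = 0xea → little-endian bytes:
  [0]=0xea

ea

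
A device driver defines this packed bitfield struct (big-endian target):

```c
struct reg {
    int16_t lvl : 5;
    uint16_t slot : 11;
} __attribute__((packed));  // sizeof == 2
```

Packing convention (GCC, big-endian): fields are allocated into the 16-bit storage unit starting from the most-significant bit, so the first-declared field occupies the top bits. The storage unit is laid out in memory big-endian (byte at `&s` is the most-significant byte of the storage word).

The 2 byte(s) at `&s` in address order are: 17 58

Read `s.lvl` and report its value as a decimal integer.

2

[0]=0x17 [1]=0x58 (big-endian) → word 0x1758
lvl:5 @ bit 11 → (0x1758>>11)&0x1f = 0x2  ←
slot:11 @ bit 0 → (0x1758>>0)&0x7ff = 0x758
lvl signed 5b, MSB=0: value = 2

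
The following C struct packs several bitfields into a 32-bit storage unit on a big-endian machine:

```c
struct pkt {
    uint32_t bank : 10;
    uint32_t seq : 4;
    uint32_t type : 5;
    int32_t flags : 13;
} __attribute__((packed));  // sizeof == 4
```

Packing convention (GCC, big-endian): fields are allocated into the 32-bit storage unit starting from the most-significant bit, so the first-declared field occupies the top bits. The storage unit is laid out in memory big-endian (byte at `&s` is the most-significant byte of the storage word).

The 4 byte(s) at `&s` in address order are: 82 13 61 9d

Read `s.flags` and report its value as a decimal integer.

[0]=0x82 [1]=0x13 [2]=0x61 [3]=0x9d (big-endian) → word 0x8213619d
bank [22+:10] = (word>>22) & 0x3ff = 520
seq [18+:4] = (word>>18) & 0xf = 4
type [13+:5] = (word>>13) & 0x1f = 27
flags [0+:13] = (word>>0) & 0x1fff = 413  ←
flags signed 13b, MSB=0: value = 413

413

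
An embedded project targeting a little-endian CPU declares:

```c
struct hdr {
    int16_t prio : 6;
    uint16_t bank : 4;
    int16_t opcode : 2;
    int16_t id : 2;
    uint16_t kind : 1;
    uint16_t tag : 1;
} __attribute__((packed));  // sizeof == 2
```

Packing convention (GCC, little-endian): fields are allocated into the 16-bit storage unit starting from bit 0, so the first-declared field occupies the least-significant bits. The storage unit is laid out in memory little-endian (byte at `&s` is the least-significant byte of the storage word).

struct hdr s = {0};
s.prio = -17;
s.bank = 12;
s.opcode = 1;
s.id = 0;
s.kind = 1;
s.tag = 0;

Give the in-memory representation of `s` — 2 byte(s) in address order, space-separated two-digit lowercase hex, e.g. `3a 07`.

prio:6 = -17 → 0x2f << 0 → word 0x002f
bank:4 = 12 → 0xc << 6 → word 0x032f
opcode:2 = 1 → 0x1 << 10 → word 0x072f
id:2 = 0 → 0x0 << 12 → word 0x072f
kind:1 = 1 → 0x1 << 14 → word 0x472f
tag:1 = 0 → 0x0 << 15 → word 0x472f
word = 0x472f → little-endian bytes:
  [0]=0x2f  [1]=0x47

2f 47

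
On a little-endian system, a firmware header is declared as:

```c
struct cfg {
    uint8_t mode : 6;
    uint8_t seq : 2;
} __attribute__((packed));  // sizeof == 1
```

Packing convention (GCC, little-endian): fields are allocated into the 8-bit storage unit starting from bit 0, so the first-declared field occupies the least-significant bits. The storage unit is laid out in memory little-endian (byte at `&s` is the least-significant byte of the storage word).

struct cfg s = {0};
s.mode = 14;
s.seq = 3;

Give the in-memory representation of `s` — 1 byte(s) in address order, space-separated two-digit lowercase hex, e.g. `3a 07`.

[0+:6] mode=14 & 0x3f = 0xe; word=0x0e
[6+:2] seq=3 & 0x3 = 0x3; word=0xce
word = 0xce → little-endian bytes:
  [0]=0xce

ce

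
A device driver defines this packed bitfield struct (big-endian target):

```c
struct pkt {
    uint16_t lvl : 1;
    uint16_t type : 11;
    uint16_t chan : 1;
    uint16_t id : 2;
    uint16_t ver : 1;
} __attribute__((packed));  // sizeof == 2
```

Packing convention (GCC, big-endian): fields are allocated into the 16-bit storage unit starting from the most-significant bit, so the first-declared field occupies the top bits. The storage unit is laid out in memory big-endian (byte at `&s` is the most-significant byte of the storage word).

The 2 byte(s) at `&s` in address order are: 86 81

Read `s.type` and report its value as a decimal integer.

104

[0]=0x86 [1]=0x81 (big-endian) → word 0x8681
lvl [15+:1] = (word>>15) & 0x1 = 1
type [4+:11] = (word>>4) & 0x7ff = 104  ←
chan [3+:1] = (word>>3) & 0x1 = 0
id [1+:2] = (word>>1) & 0x3 = 0
ver [0+:1] = (word>>0) & 0x1 = 1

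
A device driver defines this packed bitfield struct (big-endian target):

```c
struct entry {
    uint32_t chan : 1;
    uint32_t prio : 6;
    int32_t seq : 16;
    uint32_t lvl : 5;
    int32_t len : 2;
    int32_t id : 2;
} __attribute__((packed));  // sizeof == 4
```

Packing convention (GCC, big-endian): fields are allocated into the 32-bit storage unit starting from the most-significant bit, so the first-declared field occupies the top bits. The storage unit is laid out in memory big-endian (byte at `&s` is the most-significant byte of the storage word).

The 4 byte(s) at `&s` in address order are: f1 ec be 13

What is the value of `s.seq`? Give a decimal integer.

-2465

[0]=0xf1 [1]=0xec [2]=0xbe [3]=0x13 (big-endian) → word 0xf1ecbe13
chan:1 @ bit 31 → (0xf1ecbe13>>31)&0x1 = 0x1
prio:6 @ bit 25 → (0xf1ecbe13>>25)&0x3f = 0x38
seq:16 @ bit 9 → (0xf1ecbe13>>9)&0xffff = 0xf65f  ←
lvl:5 @ bit 4 → (0xf1ecbe13>>4)&0x1f = 0x1
len:2 @ bit 2 → (0xf1ecbe13>>2)&0x3 = 0x0
id:2 @ bit 0 → (0xf1ecbe13>>0)&0x3 = 0x3
seq signed 16b, MSB=1: 63071 - 65536 = -2465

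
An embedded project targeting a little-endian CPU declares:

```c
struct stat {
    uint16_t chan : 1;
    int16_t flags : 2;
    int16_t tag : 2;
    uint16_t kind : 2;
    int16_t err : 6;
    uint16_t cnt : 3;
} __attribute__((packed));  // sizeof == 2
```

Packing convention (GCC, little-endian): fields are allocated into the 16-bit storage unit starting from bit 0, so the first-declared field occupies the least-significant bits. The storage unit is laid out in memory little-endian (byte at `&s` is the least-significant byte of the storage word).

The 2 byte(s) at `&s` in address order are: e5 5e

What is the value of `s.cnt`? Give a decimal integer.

[0]=0xe5 [1]=0x5e (little-endian) → word 0x5ee5
chan [0+:1] = (word>>0) & 0x1 = 1
flags [1+:2] = (word>>1) & 0x3 = 2
tag [3+:2] = (word>>3) & 0x3 = 0
kind [5+:2] = (word>>5) & 0x3 = 3
err [7+:6] = (word>>7) & 0x3f = 61
cnt [13+:3] = (word>>13) & 0x7 = 2  ←

2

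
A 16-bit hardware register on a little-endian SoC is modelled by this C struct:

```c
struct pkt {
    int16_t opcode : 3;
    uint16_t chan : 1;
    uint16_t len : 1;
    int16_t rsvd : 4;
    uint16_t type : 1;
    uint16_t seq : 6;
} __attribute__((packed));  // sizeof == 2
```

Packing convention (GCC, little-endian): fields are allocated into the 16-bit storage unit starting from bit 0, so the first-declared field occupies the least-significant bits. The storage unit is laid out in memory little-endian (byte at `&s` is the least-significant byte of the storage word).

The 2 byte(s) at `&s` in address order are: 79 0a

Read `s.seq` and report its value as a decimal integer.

2

[0]=0x79 [1]=0x0a (little-endian) → word 0x0a79
opcode:3 @ bit 0 → (0x0a79>>0)&0x7 = 0x1
chan:1 @ bit 3 → (0x0a79>>3)&0x1 = 0x1
len:1 @ bit 4 → (0x0a79>>4)&0x1 = 0x1
rsvd:4 @ bit 5 → (0x0a79>>5)&0xf = 0x3
type:1 @ bit 9 → (0x0a79>>9)&0x1 = 0x1
seq:6 @ bit 10 → (0x0a79>>10)&0x3f = 0x2  ←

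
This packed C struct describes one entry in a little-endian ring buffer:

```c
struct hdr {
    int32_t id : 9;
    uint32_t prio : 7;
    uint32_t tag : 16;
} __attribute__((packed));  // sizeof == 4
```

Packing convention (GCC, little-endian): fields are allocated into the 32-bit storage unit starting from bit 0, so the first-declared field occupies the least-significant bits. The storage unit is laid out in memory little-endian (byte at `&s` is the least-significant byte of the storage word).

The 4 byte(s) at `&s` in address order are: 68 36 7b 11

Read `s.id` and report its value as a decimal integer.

104

[0]=0x68 [1]=0x36 [2]=0x7b [3]=0x11 (little-endian) → word 0x117b3668
id:9 @ bit 0 → (0x117b3668>>0)&0x1ff = 0x68  ←
prio:7 @ bit 9 → (0x117b3668>>9)&0x7f = 0x1b
tag:16 @ bit 16 → (0x117b3668>>16)&0xffff = 0x117b
id signed 9b, MSB=0: value = 104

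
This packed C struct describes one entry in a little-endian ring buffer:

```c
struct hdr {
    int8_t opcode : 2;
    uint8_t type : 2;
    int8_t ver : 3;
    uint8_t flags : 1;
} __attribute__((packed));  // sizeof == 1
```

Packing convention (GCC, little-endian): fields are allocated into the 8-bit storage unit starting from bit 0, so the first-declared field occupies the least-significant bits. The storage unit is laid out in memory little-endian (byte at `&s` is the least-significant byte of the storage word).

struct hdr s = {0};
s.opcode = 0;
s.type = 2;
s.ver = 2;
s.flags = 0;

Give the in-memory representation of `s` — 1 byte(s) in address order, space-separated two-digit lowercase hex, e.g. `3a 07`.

opcode (2b) val=0 bits=0x0 at bit 0: 0x00
type (2b) val=2 bits=0x2 at bit 2: 0x08
ver (3b) val=2 bits=0x2 at bit 4: 0x28
flags (1b) val=0 bits=0x0 at bit 7: 0x28
word = 0x28 → little-endian bytes:
  [0]=0x28

28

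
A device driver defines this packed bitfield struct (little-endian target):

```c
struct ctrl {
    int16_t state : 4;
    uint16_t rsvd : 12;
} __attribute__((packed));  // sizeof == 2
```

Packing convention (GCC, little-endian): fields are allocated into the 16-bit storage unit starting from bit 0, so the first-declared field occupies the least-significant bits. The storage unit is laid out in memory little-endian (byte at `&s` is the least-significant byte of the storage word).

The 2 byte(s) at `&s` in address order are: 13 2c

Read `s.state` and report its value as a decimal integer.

[0]=0x13 [1]=0x2c (little-endian) → word 0x2c13
state:4 @ bit 0 → (0x2c13>>0)&0xf = 0x3  ←
rsvd:12 @ bit 4 → (0x2c13>>4)&0xfff = 0x2c1
state signed 4b, MSB=0: value = 3

3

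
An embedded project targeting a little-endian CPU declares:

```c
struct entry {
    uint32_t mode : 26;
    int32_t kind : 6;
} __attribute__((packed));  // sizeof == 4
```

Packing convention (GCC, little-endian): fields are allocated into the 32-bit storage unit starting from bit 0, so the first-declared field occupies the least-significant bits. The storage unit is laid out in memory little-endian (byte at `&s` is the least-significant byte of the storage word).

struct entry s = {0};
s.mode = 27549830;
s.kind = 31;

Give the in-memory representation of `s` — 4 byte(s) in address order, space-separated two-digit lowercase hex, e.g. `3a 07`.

mode:26 = 27549830 → 0x1a46086 << 0 → word 0x01a46086
kind:6 = 31 → 0x1f << 26 → word 0x7da46086
word = 0x7da46086 → little-endian bytes:
  [0]=0x86  [1]=0x60  [2]=0xa4  [3]=0x7d

86 60 a4 7d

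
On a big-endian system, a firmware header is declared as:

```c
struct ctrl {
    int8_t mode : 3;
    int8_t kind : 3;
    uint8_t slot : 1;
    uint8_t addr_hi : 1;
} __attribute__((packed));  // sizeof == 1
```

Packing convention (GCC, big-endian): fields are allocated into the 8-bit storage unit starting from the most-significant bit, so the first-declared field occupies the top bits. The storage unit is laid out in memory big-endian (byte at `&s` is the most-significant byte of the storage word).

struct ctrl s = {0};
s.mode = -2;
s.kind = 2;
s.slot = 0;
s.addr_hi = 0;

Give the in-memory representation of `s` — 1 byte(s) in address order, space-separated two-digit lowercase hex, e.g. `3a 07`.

c8

mode:3 = -2 → 0x6 << 5 → word 0xc0
kind:3 = 2 → 0x2 << 2 → word 0xc8
slot:1 = 0 → 0x0 << 1 → word 0xc8
addr_hi:1 = 0 → 0x0 << 0 → word 0xc8
word = 0xc8 → big-endian bytes:
  [0]=0xc8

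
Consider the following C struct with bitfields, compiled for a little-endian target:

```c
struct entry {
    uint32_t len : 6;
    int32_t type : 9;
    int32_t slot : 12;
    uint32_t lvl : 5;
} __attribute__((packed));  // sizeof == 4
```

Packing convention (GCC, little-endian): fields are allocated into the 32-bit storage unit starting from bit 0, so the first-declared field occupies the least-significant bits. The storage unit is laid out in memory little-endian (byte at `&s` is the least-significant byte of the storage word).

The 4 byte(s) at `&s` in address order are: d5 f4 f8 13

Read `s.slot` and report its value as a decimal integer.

2033

[0]=0xd5 [1]=0xf4 [2]=0xf8 [3]=0x13 (little-endian) → word 0x13f8f4d5
len:6 @ bit 0 → (0x13f8f4d5>>0)&0x3f = 0x15
type:9 @ bit 6 → (0x13f8f4d5>>6)&0x1ff = 0x1d3
slot:12 @ bit 15 → (0x13f8f4d5>>15)&0xfff = 0x7f1  ←
lvl:5 @ bit 27 → (0x13f8f4d5>>27)&0x1f = 0x2
slot signed 12b, MSB=0: value = 2033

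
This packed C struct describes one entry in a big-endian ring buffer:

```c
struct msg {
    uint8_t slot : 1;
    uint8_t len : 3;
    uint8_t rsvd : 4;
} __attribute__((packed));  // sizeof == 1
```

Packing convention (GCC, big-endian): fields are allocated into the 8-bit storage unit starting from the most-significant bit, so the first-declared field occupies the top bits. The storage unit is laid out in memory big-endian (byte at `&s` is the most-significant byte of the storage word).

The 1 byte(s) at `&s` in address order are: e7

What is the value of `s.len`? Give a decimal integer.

[0]=0xe7 (big-endian) → word 0xe7
slot [7+:1] = (word>>7) & 0x1 = 1
len [4+:3] = (word>>4) & 0x7 = 6  ←
rsvd [0+:4] = (word>>0) & 0xf = 7

6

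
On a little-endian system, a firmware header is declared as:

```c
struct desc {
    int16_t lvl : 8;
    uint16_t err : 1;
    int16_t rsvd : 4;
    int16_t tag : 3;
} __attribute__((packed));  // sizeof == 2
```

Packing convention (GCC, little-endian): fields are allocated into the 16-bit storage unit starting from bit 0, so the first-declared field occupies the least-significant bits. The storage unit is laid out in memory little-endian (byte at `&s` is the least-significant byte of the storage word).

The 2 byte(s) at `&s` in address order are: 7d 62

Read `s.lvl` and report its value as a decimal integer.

[0]=0x7d [1]=0x62 (little-endian) → word 0x627d
lvl [0+:8] = (word>>0) & 0xff = 125  ←
err [8+:1] = (word>>8) & 0x1 = 0
rsvd [9+:4] = (word>>9) & 0xf = 1
tag [13+:3] = (word>>13) & 0x7 = 3
lvl signed 8b, MSB=0: value = 125

125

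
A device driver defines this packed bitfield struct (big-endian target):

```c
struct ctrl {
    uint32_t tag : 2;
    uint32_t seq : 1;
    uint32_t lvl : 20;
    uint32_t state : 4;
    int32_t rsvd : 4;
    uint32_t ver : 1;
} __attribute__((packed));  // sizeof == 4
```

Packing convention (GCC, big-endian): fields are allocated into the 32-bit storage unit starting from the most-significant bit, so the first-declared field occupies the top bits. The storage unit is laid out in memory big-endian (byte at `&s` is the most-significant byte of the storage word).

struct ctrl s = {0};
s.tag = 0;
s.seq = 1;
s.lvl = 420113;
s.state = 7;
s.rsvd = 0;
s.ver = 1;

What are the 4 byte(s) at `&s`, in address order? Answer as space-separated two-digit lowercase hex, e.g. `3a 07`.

[30+:2] tag=0 & 0x3 = 0x0; word=0x00000000
[29+:1] seq=1 & 0x1 = 0x1; word=0x20000000
[9+:20] lvl=420113 & 0xfffff = 0x66911; word=0x2cd22200
[5+:4] state=7 & 0xf = 0x7; word=0x2cd222e0
[1+:4] rsvd=0 & 0xf = 0x0; word=0x2cd222e0
[0+:1] ver=1 & 0x1 = 0x1; word=0x2cd222e1
word = 0x2cd222e1 → big-endian bytes:
  [0]=0x2c  [1]=0xd2  [2]=0x22  [3]=0xe1

2c d2 22 e1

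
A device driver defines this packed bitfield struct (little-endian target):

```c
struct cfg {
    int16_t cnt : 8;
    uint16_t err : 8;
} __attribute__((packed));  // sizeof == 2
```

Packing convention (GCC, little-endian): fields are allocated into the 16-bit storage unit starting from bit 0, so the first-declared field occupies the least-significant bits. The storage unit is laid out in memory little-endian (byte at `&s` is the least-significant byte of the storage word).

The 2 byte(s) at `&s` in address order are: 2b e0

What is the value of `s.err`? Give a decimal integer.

[0]=0x2b [1]=0xe0 (little-endian) → word 0xe02b
cnt [0+:8] = (word>>0) & 0xff = 43
err [8+:8] = (word>>8) & 0xff = 224  ←

224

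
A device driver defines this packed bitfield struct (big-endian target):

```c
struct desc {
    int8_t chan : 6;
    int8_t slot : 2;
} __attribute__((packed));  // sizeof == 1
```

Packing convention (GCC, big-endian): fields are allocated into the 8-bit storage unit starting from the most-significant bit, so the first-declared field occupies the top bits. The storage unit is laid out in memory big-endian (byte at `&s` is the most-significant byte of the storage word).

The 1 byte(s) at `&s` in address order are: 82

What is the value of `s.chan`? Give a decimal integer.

-32

[0]=0x82 (big-endian) → word 0x82
chan:6 @ bit 2 → (0x82>>2)&0x3f = 0x20  ←
slot:2 @ bit 0 → (0x82>>0)&0x3 = 0x2
chan signed 6b, MSB=1: 32 - 64 = -32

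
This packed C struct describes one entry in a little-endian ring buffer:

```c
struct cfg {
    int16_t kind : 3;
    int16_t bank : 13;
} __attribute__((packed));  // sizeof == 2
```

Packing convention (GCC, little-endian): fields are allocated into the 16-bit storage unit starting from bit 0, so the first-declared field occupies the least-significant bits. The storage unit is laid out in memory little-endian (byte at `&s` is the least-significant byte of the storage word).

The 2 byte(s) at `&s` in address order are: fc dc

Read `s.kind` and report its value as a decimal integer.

-4

[0]=0xfc [1]=0xdc (little-endian) → word 0xdcfc
kind:3 @ bit 0 → (0xdcfc>>0)&0x7 = 0x4  ←
bank:13 @ bit 3 → (0xdcfc>>3)&0x1fff = 0x1b9f
kind signed 3b, MSB=1: 4 - 8 = -4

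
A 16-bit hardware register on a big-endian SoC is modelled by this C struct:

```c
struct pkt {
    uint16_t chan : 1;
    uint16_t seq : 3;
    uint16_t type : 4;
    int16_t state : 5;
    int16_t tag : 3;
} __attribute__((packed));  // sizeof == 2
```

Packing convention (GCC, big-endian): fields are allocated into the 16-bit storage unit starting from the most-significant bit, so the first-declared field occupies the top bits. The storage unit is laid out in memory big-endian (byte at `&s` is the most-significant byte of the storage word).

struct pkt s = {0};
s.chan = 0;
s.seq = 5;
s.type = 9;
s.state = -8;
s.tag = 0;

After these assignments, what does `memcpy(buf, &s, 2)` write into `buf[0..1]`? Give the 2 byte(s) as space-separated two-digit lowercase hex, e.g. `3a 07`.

chan:1 = 0 → 0x0 << 15 → word 0x0000
seq:3 = 5 → 0x5 << 12 → word 0x5000
type:4 = 9 → 0x9 << 8 → word 0x5900
state:5 = -8 → 0x18 << 3 → word 0x59c0
tag:3 = 0 → 0x0 << 0 → word 0x59c0
word = 0x59c0 → big-endian bytes:
  [0]=0x59  [1]=0xc0

59 c0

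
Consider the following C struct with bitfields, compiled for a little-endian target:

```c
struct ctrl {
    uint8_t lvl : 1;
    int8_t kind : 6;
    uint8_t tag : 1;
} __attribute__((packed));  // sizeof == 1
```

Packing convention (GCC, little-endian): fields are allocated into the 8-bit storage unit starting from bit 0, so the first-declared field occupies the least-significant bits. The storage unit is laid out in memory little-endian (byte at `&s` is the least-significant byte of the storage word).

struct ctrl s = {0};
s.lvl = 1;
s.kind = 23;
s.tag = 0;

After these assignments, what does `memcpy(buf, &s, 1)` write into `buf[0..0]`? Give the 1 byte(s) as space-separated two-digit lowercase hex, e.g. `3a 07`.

lvl:1 = 1 → 0x1 << 0 → word 0x01
kind:6 = 23 → 0x17 << 1 → word 0x2f
tag:1 = 0 → 0x0 << 7 → word 0x2f
word = 0x2f → little-endian bytes:
  [0]=0x2f

2f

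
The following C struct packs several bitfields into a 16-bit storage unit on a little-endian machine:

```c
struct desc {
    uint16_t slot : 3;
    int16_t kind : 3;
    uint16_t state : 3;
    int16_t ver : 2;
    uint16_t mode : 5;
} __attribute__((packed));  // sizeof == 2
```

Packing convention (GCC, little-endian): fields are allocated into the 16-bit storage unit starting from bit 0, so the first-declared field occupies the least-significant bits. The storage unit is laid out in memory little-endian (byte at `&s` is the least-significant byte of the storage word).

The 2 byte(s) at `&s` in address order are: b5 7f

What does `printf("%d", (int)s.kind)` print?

[0]=0xb5 [1]=0x7f (little-endian) → word 0x7fb5
slot:3 @ bit 0 → (0x7fb5>>0)&0x7 = 0x5
kind:3 @ bit 3 → (0x7fb5>>3)&0x7 = 0x6  ←
state:3 @ bit 6 → (0x7fb5>>6)&0x7 = 0x6
ver:2 @ bit 9 → (0x7fb5>>9)&0x3 = 0x3
mode:5 @ bit 11 → (0x7fb5>>11)&0x1f = 0xf
kind signed 3b, MSB=1: 6 - 8 = -2

-2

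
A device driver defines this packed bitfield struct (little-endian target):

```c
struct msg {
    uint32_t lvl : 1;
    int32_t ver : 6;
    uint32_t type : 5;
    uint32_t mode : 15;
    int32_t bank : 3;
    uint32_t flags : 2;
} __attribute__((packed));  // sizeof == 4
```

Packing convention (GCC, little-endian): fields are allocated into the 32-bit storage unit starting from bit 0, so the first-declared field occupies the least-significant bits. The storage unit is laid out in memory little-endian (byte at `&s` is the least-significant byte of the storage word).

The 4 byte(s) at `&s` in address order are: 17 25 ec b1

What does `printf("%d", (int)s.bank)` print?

[0]=0x17 [1]=0x25 [2]=0xec [3]=0xb1 (little-endian) → word 0xb1ec2517
lvl:1 @ bit 0 → (0xb1ec2517>>0)&0x1 = 0x1
ver:6 @ bit 1 → (0xb1ec2517>>1)&0x3f = 0xb
type:5 @ bit 7 → (0xb1ec2517>>7)&0x1f = 0xa
mode:15 @ bit 12 → (0xb1ec2517>>12)&0x7fff = 0x1ec2
bank:3 @ bit 27 → (0xb1ec2517>>27)&0x7 = 0x6  ←
flags:2 @ bit 30 → (0xb1ec2517>>30)&0x3 = 0x2
bank signed 3b, MSB=1: 6 - 8 = -2

-2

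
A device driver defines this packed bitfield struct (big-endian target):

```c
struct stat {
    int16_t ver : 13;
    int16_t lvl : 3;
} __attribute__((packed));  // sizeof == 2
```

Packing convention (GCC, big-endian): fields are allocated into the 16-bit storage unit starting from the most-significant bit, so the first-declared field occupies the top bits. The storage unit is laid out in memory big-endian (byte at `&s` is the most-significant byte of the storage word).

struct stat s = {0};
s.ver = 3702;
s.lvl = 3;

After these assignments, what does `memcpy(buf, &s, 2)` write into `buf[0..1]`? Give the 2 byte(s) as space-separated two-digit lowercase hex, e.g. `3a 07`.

ver (13b) val=3702 bits=0xe76 at bit 3: 0x73b0
lvl (3b) val=3 bits=0x3 at bit 0: 0x73b3
word = 0x73b3 → big-endian bytes:
  [0]=0x73  [1]=0xb3

73 b3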